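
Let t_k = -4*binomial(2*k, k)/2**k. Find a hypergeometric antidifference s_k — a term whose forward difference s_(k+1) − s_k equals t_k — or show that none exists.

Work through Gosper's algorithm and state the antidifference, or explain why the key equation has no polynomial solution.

r(k) = (2*k + 1)/(k + 1) after simplifying.
Factor: A=2*k + 1; B=k + 1; C=1.
Need (2*k + 1)·f(k+1) − (k)·f(k) = 1.
Bound: deg f ≤ -1.
Bound -1 < 0, so the key equation has no polynomial solution.

none — t_k is not Gosper-summable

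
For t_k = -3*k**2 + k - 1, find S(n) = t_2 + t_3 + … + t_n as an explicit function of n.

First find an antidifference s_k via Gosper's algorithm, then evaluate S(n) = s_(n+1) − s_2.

S(n) = -n**3 - n**2 - n + 3

r(k) = (-k + 3*(k + 1)**2)/(3*k**2 - k + 1) after simplifying.
Take A(k)=1, B(k)=1, C(k)=k**2 - k/3 + 1/3.
f must satisfy (1)·f(k+1) − (1)·f(k) = k**2 - k/3 + 1/3.
From deg A=0, deg B=0, deg C=2: d=3.
Solving with deg f ≤ 3: f(k) = k*(k**2 - 2*k + 2)/3.
Then R = B(k−1)f/C = k*(k**2 - 2*k + 2)/(3*k**2 - k + 1), so s_k = R(k)·t_k = k*(-k**2 + 2*k - 2).
Verify: -3*k**2 + k - 1 matches t_k.
Σ_(k=2)^n t_k = s_(n+1) − s_(2) = (-n**3 - n**2 - n - 1) − (-4), i.e. -n**3 - n**2 - n + 3.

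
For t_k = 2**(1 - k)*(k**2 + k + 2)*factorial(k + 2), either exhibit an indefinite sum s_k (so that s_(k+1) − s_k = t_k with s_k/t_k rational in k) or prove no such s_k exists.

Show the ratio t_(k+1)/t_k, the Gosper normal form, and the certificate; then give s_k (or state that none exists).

Ratio r(k) = (k + 3)*(k + (k + 1)**2 + 3)/(2*(k**2 + k + 2)).
Take A(k)=k/2 + 3/2, B(k)=1, C(k)=k**2 + k + 2.
Key eq: (k/2 + 3/2)·f(k+1) = (1)·f(k) + (k**2 + k + 2).
Degrees (1,0,2) ⇒ d ≤ 1.
Solve for f: f(k) = 2*(k - 1) (degree 1 ≤ 1).
Get s_k = R·t_k = 2**(2 - k)*(k - 1)*factorial(k + 2) with R(k) = B(k−1)f(k)/C(k) = 2*(k - 1)/(k**2 + k + 2).
Verify: 2**(1 - k)*(k**2 + k + 2)*factorial(k + 2) matches t_k.

s_k = 2**(2 - k)*(k - 1)*factorial(k + 2)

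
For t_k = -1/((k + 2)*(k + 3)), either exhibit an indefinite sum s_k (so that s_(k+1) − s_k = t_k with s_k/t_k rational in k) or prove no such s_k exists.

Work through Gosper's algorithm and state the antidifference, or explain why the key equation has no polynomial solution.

Compute t_(k+1)/t_k: get (k + 2)/(k + 4).
Gosper form: A/B · C(k+1)/C(k) with A=k + 2, B=k + 4, C=1.
Set up (k + 2)·f(k+1) − (k + 3)·f(k) − (1) = 0.
Degrees (1,1,0) ⇒ d ≤ 1.
A polynomial solution: f(k) = k/2.
So s_k = (B(k−1)f/C)·t_k = (k*(k + 3)/2)·t_k = -k/(2*k + 4).
Verify: -1/(k**2 + 5*k + 6) matches t_k.

s_k = -k/(2*k + 4)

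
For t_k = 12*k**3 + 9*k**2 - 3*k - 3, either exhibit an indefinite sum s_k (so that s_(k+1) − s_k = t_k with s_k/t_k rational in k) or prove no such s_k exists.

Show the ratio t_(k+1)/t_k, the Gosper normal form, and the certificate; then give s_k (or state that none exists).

s_k = 3*k**2*(k**2 - k - 1)

Step 1: r(k) = (4*k**3 + 15*k**2 + 17*k + 5)/(4*k**3 + 3*k**2 - k - 1).
A = 1, B = 1, C = k**3 + 3*k**2/4 - k/4 - 1/4.
f must satisfy (1)·f(k+1) − (1)·f(k) = k**3 + 3*k**2/4 - k/4 - 1/4.
Degrees (0,0,3) ⇒ d ≤ 4.
Coefficient equations give f(k) = k**2*(k**2 - k - 1)/4.
Get s_k = R·t_k = 3*k**2*(k**2 - k - 1) with R(k) = B(k−1)f(k)/C(k) = k**2*(k**2 - k - 1)/(4*k**3 + 3*k**2 - k - 1).
Check: Δs_k = 12*k**3 + 9*k**2 - 3*k - 3. ✓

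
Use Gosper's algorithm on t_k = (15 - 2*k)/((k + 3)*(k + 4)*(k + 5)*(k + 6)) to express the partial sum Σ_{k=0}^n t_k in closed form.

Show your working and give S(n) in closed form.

t_(k+1)/t_k = (k + 3)*(2*k - 13)/((k + 7)*(2*k - 15)).
Factor: A=k + 3; B=k + 7; C=k - 15/2.
f must satisfy (k + 3)·f(k+1) − (k + 6)·f(k) = k - 15/2.
d = 3 from the (1,1,1) case.
A polynomial solution: f(k) = -k*(k**2 + 12*k + 62)/30.
So s_k = (B(k−1)f/C)·t_k = (-k*(k + 6)*(k**2 + 12*k + 62)/(15*(2*k - 15)))·t_k = k*(k**2 + 12*k + 62)/(15*(k + 3)*(k + 4)*(k + 5)).
s_(k+1) − s_k = (15 - 2*k)/(k**4 + 18*k**3 + 119*k**2 + 342*k + 360) = t_k.
s_(n+1) = (n**3 + 15*n**2 + 89*n + 75)/(15*(n**3 + 15*n**2 + 74*n + 120)) and s_(0) = 0, so S(n) = (n**3 + 15*n**2 + 89*n + 75)/(15*(n**3 + 15*n**2 + 74*n + 120)).

S(n) = (n**3 + 15*n**2 + 89*n + 75)/(15*(n**3 + 15*n**2 + 74*n + 120))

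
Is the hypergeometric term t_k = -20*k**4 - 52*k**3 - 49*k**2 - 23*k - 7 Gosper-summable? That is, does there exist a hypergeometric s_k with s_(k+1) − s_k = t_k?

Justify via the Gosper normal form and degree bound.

Yes. s_k = k*(-4*k**4 - 3*k**3 + 3*k**2 - 3).

Ratio r(k) = (20*k**4 + 132*k**3 + 325*k**2 + 357*k + 151)/(20*k**4 + 52*k**3 + 49*k**2 + 23*k + 7).
Normal form (A,B,C) = (1, 1, k**4 + 13*k**3/5 + 49*k**2/20 + 23*k/20 + 7/20).
Solve (1)·f(k+1) − (1)·f(k) = k**4 + 13*k**3/5 + 49*k**2/20 + 23*k/20 + 7/20.
From deg A=0, deg B=0, deg C=4: d=5.
Coefficient equations give f(k) = k*(4*k**4 + 3*k**3 - 3*k**2 + 3)/20.
Get s_k = R·t_k = k*(-4*k**4 - 3*k**3 + 3*k**2 - 3) with R(k) = B(k−1)f(k)/C(k) = k*(4*k**4 + 3*k**3 - 3*k**2 + 3)/(20*k**4 + 52*k**3 + 49*k**2 + 23*k + 7).
Δs = -20*k**4 - 52*k**3 - 49*k**2 - 23*k - 7, as required.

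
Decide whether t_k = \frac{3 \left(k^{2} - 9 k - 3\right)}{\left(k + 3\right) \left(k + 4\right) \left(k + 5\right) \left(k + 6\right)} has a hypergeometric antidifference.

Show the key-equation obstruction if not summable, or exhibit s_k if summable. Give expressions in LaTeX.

Compute t_(k+1)/t_k: get (k + 3)*(9*k - (k + 1)**2 + 12)/((k + 7)*(-k**2 + 9*k + 3)).
Gosper form: A/B · C(k+1)/C(k) with A=k + 3, B=k + 7, C=k**2 - 9*k - 3.
Key eq: (k + 3)·f(k+1) = (k + 6)·f(k) + (k**2 - 9*k - 3).
Bound: deg f ≤ 3.
Solving with deg f ≤ 3: f(k) = -k*(k**2 + 72*k - 13)/60.
R(k) = B(k−1)·f(k)/C(k) = -k*(k + 6)*(k**2 + 72*k - 13)/(60*(k**2 - 9*k - 3)); s_k = R·t_k = k*(-k**2 - 72*k + 13)/(20*(k + 3)*(k + 4)*(k + 5)).
s_(k+1) − s_k = 3*(k**2 - 9*k - 3)/(k**4 + 18*k**3 + 119*k**2 + 342*k + 360) = t_k.

Yes. s_k = \frac{k \left(- k^{2} - 72 k + 13\right)}{20 \left(k + 3\right) \left(k + 4\right) \left(k + 5\right)}.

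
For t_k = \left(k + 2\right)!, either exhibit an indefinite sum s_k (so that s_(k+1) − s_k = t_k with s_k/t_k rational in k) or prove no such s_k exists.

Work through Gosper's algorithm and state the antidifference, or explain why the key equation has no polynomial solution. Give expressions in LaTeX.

none (Gosper's algorithm certifies no s_k)

Step 1: r(k) = k + 3.
Take A(k)=k + 3, B(k)=1, C(k)=1.
Solve (k + 3)·f(k+1) − (1)·f(k) = 1.
From deg A=1, deg B=0, deg C=0: d=-1.
Negative degree bound (-1): no f exists, t_k not Gosper-summable.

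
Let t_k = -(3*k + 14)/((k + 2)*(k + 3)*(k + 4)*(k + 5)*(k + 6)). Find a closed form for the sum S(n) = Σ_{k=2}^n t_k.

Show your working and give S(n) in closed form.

S(n) = (-n**3 - 13*n**2 - 54*n + 68)/(140*(n**3 + 13*n**2 + 54*n + 72))

Step 1: r(k) = (k + 2)*(3*k + 17)/((k + 7)*(3*k + 14)).
Factor: A=k + 2; B=k + 7; C=k + 14/3.
f must satisfy (k + 2)·f(k+1) − (k + 6)·f(k) = k + 14/3.
d = 4 from the (1,1,1) case.
Coefficient equations give f(k) = k*(k + 4)*(k**2 + 10*k + 31)/90.
Then R = B(k−1)f/C = k*(k + 4)*(k + 6)*(k**2 + 10*k + 31)/(30*(3*k + 14)), so s_k = R(k)·t_k = k*(-k**2 - 10*k - 31)/(30*(k**3 + 10*k**2 + 31*k + 30)).
Check: Δs_k = (-3*k - 14)/(k**5 + 20*k**4 + 155*k**3 + 580*k**2 + 1044*k + 720). ✓
Evaluate: s_(n+1) = (-n**3 - 13*n**2 - 54*n - 42)/(30*(n**3 + 13*n**2 + 54*n + 72)); subtract s_(2) = -11/420 ⇒ S(n) = (-n**3 - 13*n**2 - 54*n + 68)/(140*(n**3 + 13*n**2 + 54*n + 72)).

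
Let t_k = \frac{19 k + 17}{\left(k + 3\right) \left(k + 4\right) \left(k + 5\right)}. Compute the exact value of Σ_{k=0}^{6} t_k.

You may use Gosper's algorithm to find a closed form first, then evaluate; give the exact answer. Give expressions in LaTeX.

Σ = 203/132

t_(k+1)/t_k = (k + 3)*(19*k + 36)/((k + 6)*(19*k + 17)).
Take A(k)=k + 3, B(k)=k + 6, C(k)=k + 17/19.
Solve (k + 3)·f(k+1) − (k + 5)·f(k) = k + 17/19.
d = 2 from the (1,1,1) case.
Coefficient equations give f(k) = k*(37*k + 31)/228.
Then R = B(k−1)f/C = k*(k + 5)*(37*k + 31)/(12*(19*k + 17)), so s_k = R(k)·t_k = k*(37*k + 31)/(12*(k + 3)*(k + 4)).
Check: Δs_k = (19*k + 17)/(k**3 + 12*k**2 + 47*k + 60). ✓
Evaluate s at k=7 and k=0: 203/132 and 0; difference 203/132.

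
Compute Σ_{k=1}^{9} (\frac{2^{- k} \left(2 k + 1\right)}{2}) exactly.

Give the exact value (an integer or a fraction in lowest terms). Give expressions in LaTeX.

t_(k+1)/t_k = (2*k + 3)/(2*(2*k + 1)).
Take A(k)=1/2, B(k)=1, C(k)=k + 1/2.
Key eq: (1/2)·f(k+1) = (1)·f(k) + (k + 1/2).
deg f ≤ 1 (via 0,0,1).
Solve for f: f(k) = -2*k - 3 (degree 1 ≤ 1).
Then R = B(k−1)f/C = -2*(2*k + 3)/(2*k + 1), so s_k = R(k)·t_k = (-2*k - 3)/2**k.
Check: Δs_k = (2*k + 1)/(2*2**k). ✓
Evaluate s at k=10 and k=1: -23/1024 and -5/2; difference 2537/1024.

Σ = 2537/1024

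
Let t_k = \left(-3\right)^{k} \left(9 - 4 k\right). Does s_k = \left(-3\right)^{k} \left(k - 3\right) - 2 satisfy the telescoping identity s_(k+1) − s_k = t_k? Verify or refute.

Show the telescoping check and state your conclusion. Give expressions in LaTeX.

valid (s_(k+1) − s_k reduces to t_k)

s_(k+1) = (-3)**(k + 1)*(k - 2) - 2
s_(k+1) − s_k = (-3)**k*(9 - 4*k)
(s_(k+1) − s_k) − t_k = 0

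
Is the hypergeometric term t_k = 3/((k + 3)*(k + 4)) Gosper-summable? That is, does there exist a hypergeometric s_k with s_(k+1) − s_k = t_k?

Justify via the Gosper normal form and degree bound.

r(k) = (k + 3)/(k + 5) after simplifying.
A = k + 3, B = k + 5, C = 1.
f must satisfy (k + 3)·f(k+1) − (k + 4)·f(k) = 1.
Bound: deg f ≤ 1.
Solve for f: f(k) = k/3 (degree 1 ≤ 1).
R(k) = B(k−1)·f(k)/C(k) = k*(k + 4)/3; s_k = R·t_k = k/(k + 3).
Δs = 3/(k**2 + 7*k + 12), as required.

Yes. s_k = k/(k + 3).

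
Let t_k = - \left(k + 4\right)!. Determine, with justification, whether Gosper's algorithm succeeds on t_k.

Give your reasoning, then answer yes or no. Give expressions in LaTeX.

No — negative degree bound, so no certificate f.

t_(k+1)/t_k = k + 5.
A = k + 5, B = 1, C = 1.
Need (k + 5)·f(k+1) − (1)·f(k) = 1.
deg f ≤ -1 (via 1,0,0).
deg f ≤ -1 is impossible — no certificate.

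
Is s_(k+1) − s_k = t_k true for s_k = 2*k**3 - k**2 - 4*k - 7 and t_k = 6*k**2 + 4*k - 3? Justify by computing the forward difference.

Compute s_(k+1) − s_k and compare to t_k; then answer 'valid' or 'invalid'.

s_(k+1) = 2*k**3 + 5*k**2 - 10
s_(k+1) − s_k = 6*k**2 + 4*k - 3
(s_(k+1) − s_k) − t_k = 0

Valid: the claim telescopes to t_k.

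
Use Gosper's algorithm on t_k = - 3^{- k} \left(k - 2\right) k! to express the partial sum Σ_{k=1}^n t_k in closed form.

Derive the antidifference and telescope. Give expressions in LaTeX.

S(n) = 3^{- n} \left(3^{n} - n n! - n!\right)

The ratio is (k**2 - 1)/(3*(k - 2)).
So A=k/3 + 1/3 and B=1, with C=k - 2.
Key eq: (k/3 + 1/3)·f(k+1) = (1)·f(k) + (k - 2).
deg f ≤ 0 (via 1,0,1).
Match coefficients ⇒ f(k) = 3.
So s_k = (B(k−1)f/C)·t_k = (3/(k - 2))·t_k = -3**(1 - k)*factorial(k).
Check: Δs_k = -(k - 2)*factorial(k)/3**k. ✓
Σ_(k=1)^n t_k = s_(n+1) − s_(1) = (-factorial(n + 1)/3**n) − (-1), i.e. (3**n - n*factorial(n) - factorial(n))/3**n.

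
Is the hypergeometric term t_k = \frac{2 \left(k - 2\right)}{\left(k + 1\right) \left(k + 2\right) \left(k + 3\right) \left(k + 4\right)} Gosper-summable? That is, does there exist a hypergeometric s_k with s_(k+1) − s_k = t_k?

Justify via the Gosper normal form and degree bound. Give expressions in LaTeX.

Yes. s_k = \frac{k \left(- k^{2} - 6 k - 17\right)}{6 \left(k + 1\right) \left(k + 2\right) \left(k + 3\right)}.

Ratio r(k) = (k - 1)*(k + 1)/((k - 2)*(k + 5)).
So A=k + 1 and B=k + 5, with C=k - 2.
f must satisfy (k + 1)·f(k+1) − (k + 4)·f(k) = k - 2.
Bound: deg f ≤ 3.
Match coefficients ⇒ f(k) = -k*(k**2 + 6*k + 17)/12.
So s_k = (B(k−1)f/C)·t_k = (-k*(k + 4)*(k**2 + 6*k + 17)/(12*(k - 2)))·t_k = k*(-k**2 - 6*k - 17)/(6*(k + 1)*(k + 2)*(k + 3)).
Verify: 2*(k - 2)/(k**4 + 10*k**3 + 35*k**2 + 50*k + 24) matches t_k.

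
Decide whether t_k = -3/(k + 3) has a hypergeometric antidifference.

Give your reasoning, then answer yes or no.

Ratio r(k) = (k + 3)/(k + 4).
Normal form (A,B,C) = (k + 3, k + 4, 1).
Set up (k + 3)·f(k+1) − (k + 3)·f(k) − (1) = 0.
deg f ≤ 0 (via 1,1,0).
f = c0 ⇒ A·f(k+1) − B(k−1)·f(k) − C = -1. The system {-1 = 0} is inconsistent; no antidifference.

No. Not Gosper-summable.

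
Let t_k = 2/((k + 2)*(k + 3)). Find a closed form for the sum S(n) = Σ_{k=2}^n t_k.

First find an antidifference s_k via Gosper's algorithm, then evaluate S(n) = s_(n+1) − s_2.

S(n) = (n - 1)/(2*(n + 3))

Step 1: r(k) = (k + 2)/(k + 4).
A = k + 2, B = k + 4, C = 1.
Need (k + 2)·f(k+1) − (k + 3)·f(k) = 1.
Bound: deg f ≤ 1.
Solve for f: f(k) = k/2 (degree 1 ≤ 1).
Then R = B(k−1)f/C = k*(k + 3)/2, so s_k = R(k)·t_k = k/(k + 2).
Δs = 2/(k**2 + 5*k + 6), as required.
Σ_(k=2)^n t_k = s_(n+1) − s_(2) = ((n + 1)/(n + 3)) − (1/2), i.e. (n - 1)/(2*(n + 3)).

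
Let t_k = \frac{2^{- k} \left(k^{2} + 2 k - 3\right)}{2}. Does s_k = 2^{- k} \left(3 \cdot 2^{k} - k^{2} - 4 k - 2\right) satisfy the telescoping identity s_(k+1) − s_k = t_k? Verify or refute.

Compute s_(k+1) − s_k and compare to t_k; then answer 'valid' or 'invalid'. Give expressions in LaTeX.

Valid — Δs_k = t_k.

s_(k+1) = (6*2**k - k**2 - 6*k - 7)/(2*2**k)
s_(k+1) − s_k = (k**2 + 2*k - 3)/(2*2**k)
(s_(k+1) − s_k) − t_k = 0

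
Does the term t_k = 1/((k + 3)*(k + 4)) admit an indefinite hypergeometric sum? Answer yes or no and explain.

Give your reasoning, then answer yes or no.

Yes. s_k = k/(3*(k + 3)).

t_(k+1)/t_k = (k + 3)/(k + 5).
Gosper form: A/B · C(k+1)/C(k) with A=k + 3, B=k + 5, C=1.
Solve (k + 3)·f(k+1) − (k + 4)·f(k) = 1.
deg f ≤ 1 (via 1,1,0).
Match coefficients ⇒ f(k) = k/3.
Get s_k = R·t_k = k/(3*(k + 3)) with R(k) = B(k−1)f(k)/C(k) = k*(k + 4)/3.
s_(k+1) − s_k = 1/(k**2 + 7*k + 12) = t_k.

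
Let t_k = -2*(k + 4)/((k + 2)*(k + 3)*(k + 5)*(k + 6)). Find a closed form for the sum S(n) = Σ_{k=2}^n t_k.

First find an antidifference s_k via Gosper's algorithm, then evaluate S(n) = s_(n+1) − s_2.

Step 1: r(k) = (k + 2)*(k + 5)**2/((k + 4)**2*(k + 7)).
So A=k + 2 and B=k + 7, with C=k**2 + 8*k + 16.
f must satisfy (k + 2)·f(k+1) − (k + 6)·f(k) = k**2 + 8*k + 16.
deg f ≤ 4 (via 1,1,2).
A polynomial solution: f(k) = k*(k + 3)*(k + 4)*(k + 7)/20.
Then R = B(k−1)f/C = k*(k + 3)*(k + 6)*(k + 7)/(20*(k + 4)), so s_k = R(k)·t_k = k*(-k - 7)/(10*(k**2 + 7*k + 10)).
Δs = 2*(-k - 4)/(k**4 + 16*k**3 + 91*k**2 + 216*k + 180), as required.
s_(n+1) = (-n**2 - 9*n - 8)/(10*(n**2 + 9*n + 18)) and s_(2) = -9/140, so S(n) = (-n**2 - 9*n + 10)/(28*(n**2 + 9*n + 18)).

S(n) = (-n**2 - 9*n + 10)/(28*(n**2 + 9*n + 18))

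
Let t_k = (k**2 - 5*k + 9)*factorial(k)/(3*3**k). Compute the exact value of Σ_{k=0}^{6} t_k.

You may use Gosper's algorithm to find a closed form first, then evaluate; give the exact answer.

Σ = 884/81

Ratio r(k) = (k + 1)*(-5*k + (k + 1)**2 + 4)/(3*(k**2 - 5*k + 9)).
So A=k/3 + 1/3 and B=1, with C=k**2 - 5*k + 9.
Set up (k/3 + 1/3)·f(k+1) − (1)·f(k) − (k**2 - 5*k + 9) = 0.
Degrees (1,0,2) ⇒ d ≤ 1.
Solving with deg f ≤ 1: f(k) = 3*(k - 4).
R(k) = B(k−1)·f(k)/C(k) = 3*(k - 4)/(k**2 - 5*k + 9); s_k = R·t_k = (k - 4)*factorial(k)/3**k.
Δs = (k**2 - 5*k + 9)*factorial(k)/(3*3**k), as required.
Evaluate s at k=7 and k=0: 560/81 and -4; difference 884/81.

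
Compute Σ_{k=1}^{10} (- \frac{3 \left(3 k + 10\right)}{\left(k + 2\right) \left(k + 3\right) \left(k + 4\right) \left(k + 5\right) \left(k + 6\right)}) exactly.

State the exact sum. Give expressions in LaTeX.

Σ = -101/3120

Step 1: r(k) = (k + 2)*(3*k + 13)/((k + 7)*(3*k + 10)).
Gosper form: A/B · C(k+1)/C(k) with A=k + 2, B=k + 7, C=k + 10/3.
Solve (k + 2)·f(k+1) − (k + 6)·f(k) = k + 10/3.
Bound: deg f ≤ 4.
Solving with deg f ≤ 4: f(k) = k*(k + 3)*(k**2 + 11*k + 38)/120.
Get s_k = R·t_k = 3*k*(-k**2 - 11*k - 38)/(40*(k**3 + 11*k**2 + 38*k + 40)) with R(k) = B(k−1)f(k)/C(k) = k*(k + 3)*(k + 6)*(k**2 + 11*k + 38)/(40*(3*k + 10)).
s_(k+1) − s_k = 3*(-3*k - 10)/(k**5 + 20*k**4 + 155*k**3 + 580*k**2 + 1044*k + 720) = t_k.
Telescoping: Σ = s_(11) − s_(1) = -77/1040 − (-1/24) = -101/3120.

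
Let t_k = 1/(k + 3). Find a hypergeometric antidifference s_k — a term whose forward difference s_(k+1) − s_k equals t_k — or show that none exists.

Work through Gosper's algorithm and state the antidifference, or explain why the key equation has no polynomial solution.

no hypergeometric antidifference exists

Step 1: r(k) = (k + 3)/(k + 4).
A = k + 3, B = k + 4, C = 1.
Need (k + 3)·f(k+1) − (k + 3)·f(k) = 1.
Degrees (1,1,0) ⇒ d ≤ 0.
Write f(k) = c0. Then LHS − RHS = -1, requiring -1 = 0: contradictory. No certificate.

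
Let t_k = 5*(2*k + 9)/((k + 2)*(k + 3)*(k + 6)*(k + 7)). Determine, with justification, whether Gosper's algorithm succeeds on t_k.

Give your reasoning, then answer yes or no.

Yes. s_k = 5*k*(k + 8)/(12*(k**2 + 8*k + 12)).

Compute t_(k+1)/t_k: get (k + 2)*(k + 6)*(2*k + 11)/((k + 4)*(k + 8)*(2*k + 9)).
Factor: A=k + 2; B=k + 8; C=k**3 + 27*k**2/2 + 121*k/2 + 90.
Solve (k + 2)·f(k+1) − (k + 7)·f(k) = k**3 + 27*k**2/2 + 121*k/2 + 90.
From deg A=1, deg B=1, deg C=3: d=5.
Match coefficients ⇒ f(k) = k*(k + 3)*(k + 4)*(k + 5)*(k + 8)/24.
R(k) = B(k−1)·f(k)/C(k) = k*(k + 3)*(k + 7)*(k + 8)/(12*(2*k + 9)); s_k = R·t_k = 5*k*(k + 8)/(12*(k**2 + 8*k + 12)).
Verify: 5*(2*k + 9)/(k**4 + 18*k**3 + 113*k**2 + 288*k + 252) matches t_k.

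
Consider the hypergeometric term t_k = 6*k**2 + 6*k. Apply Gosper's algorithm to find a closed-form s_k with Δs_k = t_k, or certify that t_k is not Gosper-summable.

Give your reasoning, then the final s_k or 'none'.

s_k = 2*k*(k**2 - 1)

The ratio is (k + 2)/k.
Factor: A=1; B=1; C=k**2 + k.
Set up (1)·f(k+1) − (1)·f(k) − (k**2 + k) = 0.
Bound: deg f ≤ 3.
A polynomial solution: f(k) = k*(k - 1)*(k + 1)/3.
R(k) = B(k−1)·f(k)/C(k) = (k - 1)/3; s_k = R·t_k = 2*k*(k**2 - 1).
Δs = 6*k*(k + 1), as required.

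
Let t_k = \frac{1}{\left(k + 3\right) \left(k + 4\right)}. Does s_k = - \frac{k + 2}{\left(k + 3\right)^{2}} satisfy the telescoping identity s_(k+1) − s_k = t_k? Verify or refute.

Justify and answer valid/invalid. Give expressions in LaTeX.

Invalid: residual \frac{- 2 k - 7}{k^{4} + 14 k^{3} + 73 k^{2} + 168 k + 144} ≠ 0.

s_(k+1) = (-k - 3)/(k + 4)**2
s_(k+1) − s_k = ((k + 2)*(k + 4)**2 - (k + 3)**3)/((k + 3)**2*(k + 4)**2)
(s_(k+1) − s_k) − t_k = (-2*k - 7)/(k**4 + 14*k**3 + 73*k**2 + 168*k + 144)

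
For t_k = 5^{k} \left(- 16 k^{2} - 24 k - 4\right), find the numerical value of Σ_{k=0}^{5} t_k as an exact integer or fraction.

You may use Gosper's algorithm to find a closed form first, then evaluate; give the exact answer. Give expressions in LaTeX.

The ratio is 5*(4*k**2 + 14*k + 11)/(4*k**2 + 6*k + 1).
Factor: A=5; B=1; C=k**2 + 3*k/2 + 1/4.
Solve (5)·f(k+1) − (1)·f(k) = k**2 + 3*k/2 + 1/4.
d = 2 from the (0,0,2) case.
Solving with deg f ≤ 2: f(k) = (2*k - 1)**2/16.
So s_k = (B(k−1)f/C)·t_k = ((2*k - 1)**2/(4*(4*k**2 + 6*k + 1)))·t_k = 5**k*(-4*k**2 + 4*k - 1).
Δs = 5**k*(-16*k**2 - 24*k - 4), as required.
Evaluate s at k=6 and k=0: -1890625 and -1; difference -1890624.

Σ = -1890624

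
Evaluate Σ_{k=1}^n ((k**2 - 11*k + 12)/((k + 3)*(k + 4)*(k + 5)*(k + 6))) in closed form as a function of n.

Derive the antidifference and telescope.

S(n) = n*(n**2 - 45*n + 74)/(60*(n**3 + 15*n**2 + 74*n + 120))

Ratio r(k) = (k + 3)*(-11*k + (k + 1)**2 + 1)/((k + 7)*(k**2 - 11*k + 12)).
Factor: A=k + 3; B=k + 7; C=k**2 - 11*k + 12.
Solve (k + 3)·f(k+1) − (k + 6)·f(k) = k**2 - 11*k + 12.
Bound: deg f ≤ 3.
Solve for f: f(k) = k*(k**2 - 8*k + 87)/20 (degree 3 ≤ 3).
R(k) = B(k−1)·f(k)/C(k) = k*(k + 6)*(k**2 - 8*k + 87)/(20*(k**2 - 11*k + 12)); s_k = R·t_k = k*(k**2 - 8*k + 87)/(20*(k + 3)*(k + 4)*(k + 5)).
Verify: (k**2 - 11*k + 12)/(k**4 + 18*k**3 + 119*k**2 + 342*k + 360) matches t_k.
s_(n+1) = (n**3 - 5*n**2 + 74*n + 80)/(20*(n**3 + 15*n**2 + 74*n + 120)) and s_(1) = 1/30, so S(n) = n*(n**2 - 45*n + 74)/(60*(n**3 + 15*n**2 + 74*n + 120)).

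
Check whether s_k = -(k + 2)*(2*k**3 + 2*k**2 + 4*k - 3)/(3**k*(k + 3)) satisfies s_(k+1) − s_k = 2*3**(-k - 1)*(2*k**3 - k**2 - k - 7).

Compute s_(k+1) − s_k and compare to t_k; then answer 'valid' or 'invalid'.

Invalid: residual (-4*k**4 - 16*k**3 + 2*k**2 + 8*k + 51)/(3*3**k*(k**2 + 7*k + 12)) ≠ 0.

s_(k+1) = (-2*k**4 - 14*k**3 - 38*k**2 - 47*k - 15)/(3*3**k*(k + 4))
s_(k+1) − s_k = (4*k**5 + 22*k**4 + 16*k**3 - 50*k**2 - 114*k - 117)/(3*3**k*(k**2 + 7*k + 12))
(s_(k+1) − s_k) − t_k = (-4*k**4 - 16*k**3 + 2*k**2 + 8*k + 51)/(3*3**k*(k**2 + 7*k + 12))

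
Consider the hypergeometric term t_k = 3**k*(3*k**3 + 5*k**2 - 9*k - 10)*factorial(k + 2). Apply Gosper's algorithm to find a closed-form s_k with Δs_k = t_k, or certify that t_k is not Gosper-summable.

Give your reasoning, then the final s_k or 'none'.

s_k = 3**k*(k**2 - 3*k + 1)*factorial(k + 2)

r(k) = 3*(3*k**4 + 23*k**3 + 52*k**2 + 19*k - 33)/(3*k**3 + 5*k**2 - 9*k - 10) after simplifying.
A = 3*k + 9, B = 1, C = k**3 + 5*k**2/3 - 3*k - 10/3.
Need (3*k + 9)·f(k+1) − (1)·f(k) = k**3 + 5*k**2/3 - 3*k - 10/3.
Degrees (1,0,3) ⇒ d ≤ 2.
Solving with deg f ≤ 2: f(k) = (k**2 - 3*k + 1)/3.
So s_k = (B(k−1)f/C)·t_k = ((k**2 - 3*k + 1)/(3*k**3 + 5*k**2 - 9*k - 10))·t_k = 3**k*(k**2 - 3*k + 1)*factorial(k + 2).
Δs = 3**k*(3*k**3 + 5*k**2 - 9*k - 10)*factorial(k + 2), as required.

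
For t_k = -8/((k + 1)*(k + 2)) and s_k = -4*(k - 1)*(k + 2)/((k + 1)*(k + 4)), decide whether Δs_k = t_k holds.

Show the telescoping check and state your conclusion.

Invalid: residual 8*(-k**2 + k + 10)/(k**4 + 12*k**3 + 49*k**2 + 78*k + 40) ≠ 0.

s_(k+1) = -4*k*(k + 3)/((k + 2)*(k + 5))
s_(k+1) − s_k = 16*(-k**2 - 4*k - 5)/(k**4 + 12*k**3 + 49*k**2 + 78*k + 40)
(s_(k+1) − s_k) − t_k = 8*(-k**2 + k + 10)/(k**4 + 12*k**3 + 49*k**2 + 78*k + 40)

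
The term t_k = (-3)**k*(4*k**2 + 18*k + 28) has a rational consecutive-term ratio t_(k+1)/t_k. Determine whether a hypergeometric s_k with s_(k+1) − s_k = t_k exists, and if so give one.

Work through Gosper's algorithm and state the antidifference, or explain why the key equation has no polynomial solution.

s_k = (-3)**k*(-k**2 - 3*k - 4)

The ratio is 3*(-2*k**2 - 13*k - 25)/(2*k**2 + 9*k + 14).
So A=-3 and B=1, with C=k**2 + 9*k/2 + 7.
f must satisfy (-3)·f(k+1) − (1)·f(k) = k**2 + 9*k/2 + 7.
Bound: deg f ≤ 2.
Coefficient equations give f(k) = -(k**2 + 3*k + 4)/4.
Certificate R = B(k−1)f/C = -(k**2 + 3*k + 4)/(2*(2*k**2 + 9*k + 14)) gives s_k = (-3)**k*(-k**2 - 3*k - 4).
Δs = (-3)**k*(4*k**2 + 18*k + 28), as required.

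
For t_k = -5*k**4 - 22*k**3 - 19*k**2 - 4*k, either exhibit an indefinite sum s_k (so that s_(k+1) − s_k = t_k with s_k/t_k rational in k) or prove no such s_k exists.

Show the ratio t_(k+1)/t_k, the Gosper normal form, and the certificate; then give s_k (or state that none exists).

s_k = k*(-k**4 - 3*k**3 + 3*k**2 + 2*k - 1)

Ratio r(k) = (5*k**4 + 42*k**3 + 115*k**2 + 128*k + 50)/(k*(5*k**3 + 22*k**2 + 19*k + 4)).
Factor: A=1; B=1; C=k**4 + 22*k**3/5 + 19*k**2/5 + 4*k/5.
Need (1)·f(k+1) − (1)·f(k) = k**4 + 22*k**3/5 + 19*k**2/5 + 4*k/5.
Bound: deg f ≤ 5.
Coefficient equations give f(k) = k*(k - 1)*(k**3 + 4*k**2 + k - 1)/5.
R(k) = B(k−1)·f(k)/C(k) = (k - 1)*(k**3 + 4*k**2 + k - 1)/(5*k**3 + 22*k**2 + 19*k + 4); s_k = R·t_k = k*(-k**4 - 3*k**3 + 3*k**2 + 2*k - 1).
Check: Δs_k = k*(-5*k**3 - 22*k**2 - 19*k - 4). ✓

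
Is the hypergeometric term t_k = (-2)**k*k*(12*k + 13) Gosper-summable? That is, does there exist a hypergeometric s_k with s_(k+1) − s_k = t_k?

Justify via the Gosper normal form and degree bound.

Ratio r(k) = -2*(k + 1)*(12*k + 25)/(k*(12*k + 13)).
Gosper form: A/B · C(k+1)/C(k) with A=-2, B=1, C=k**2 + 13*k/12.
Key eq: (-2)·f(k+1) = (1)·f(k) + (k**2 + 13*k/12).
deg f ≤ 2 (via 0,0,2).
Solve for f: f(k) = -(4*k**2 - k - 2)/12 (degree 2 ≤ 2).
R(k) = B(k−1)·f(k)/C(k) = -(4*k**2 - k - 2)/(k*(12*k + 13)); s_k = R·t_k = (-2)**k*(-4*k**2 + k + 2).
s_(k+1) − s_k = (-2)**k*k*(12*k + 13) = t_k.

Yes. s_k = (-2)**k*(-4*k**2 + k + 2).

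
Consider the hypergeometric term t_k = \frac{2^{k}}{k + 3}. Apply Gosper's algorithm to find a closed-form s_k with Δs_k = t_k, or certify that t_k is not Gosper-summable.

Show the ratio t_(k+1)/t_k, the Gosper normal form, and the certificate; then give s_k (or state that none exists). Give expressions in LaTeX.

r(k) = 2*(k + 3)/(k + 4) after simplifying.
Normal form (A,B,C) = (2*k + 6, k + 4, 1).
f must satisfy (2*k + 6)·f(k+1) − (k + 3)·f(k) = 1.
From deg A=1, deg B=1, deg C=0: d=-1.
Bound -1 < 0, so the key equation has no polynomial solution.

none — t_k is not Gosper-summable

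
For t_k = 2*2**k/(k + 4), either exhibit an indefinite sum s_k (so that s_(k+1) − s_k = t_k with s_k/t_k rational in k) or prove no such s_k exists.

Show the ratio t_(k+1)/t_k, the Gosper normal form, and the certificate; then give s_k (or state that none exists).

not Gosper-summable; s_k does not exist

t_(k+1)/t_k = 2*(k + 4)/(k + 5).
Gosper form: A/B · C(k+1)/C(k) with A=2*k + 8, B=k + 5, C=1.
Solve (2*k + 8)·f(k+1) − (k + 4)·f(k) = 1.
deg f ≤ -1 (via 1,1,0).
Bound -1 < 0, so the key equation has no polynomial solution.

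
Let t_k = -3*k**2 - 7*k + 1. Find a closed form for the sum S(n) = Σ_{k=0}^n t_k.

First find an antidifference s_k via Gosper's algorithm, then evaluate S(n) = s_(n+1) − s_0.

S(n) = -n**3 - 5*n**2 - 3*n + 1

Step 1: r(k) = (3*k**2 + 13*k + 9)/(3*k**2 + 7*k - 1).
So A=1 and B=1, with C=k**2 + 7*k/3 - 1/3.
Set up (1)·f(k+1) − (1)·f(k) − (k**2 + 7*k/3 - 1/3) = 0.
Bound: deg f ≤ 3.
Solve for f: f(k) = k*(k**2 + 2*k - 4)/3 (degree 3 ≤ 3).
R(k) = B(k−1)·f(k)/C(k) = k*(k**2 + 2*k - 4)/(3*k**2 + 7*k - 1); s_k = R·t_k = k*(-k**2 - 2*k + 4).
s_(k+1) − s_k = -3*k**2 - 7*k + 1 = t_k.
Evaluate: s_(n+1) = -n**3 - 5*n**2 - 3*n + 1; subtract s_(0) = 0 ⇒ S(n) = -n**3 - 5*n**2 - 3*n + 1.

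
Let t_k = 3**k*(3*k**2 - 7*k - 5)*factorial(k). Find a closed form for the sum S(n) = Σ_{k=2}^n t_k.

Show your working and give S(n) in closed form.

Compute t_(k+1)/t_k: get 3*(3*k**3 + 2*k**2 - 10*k - 9)/(3*k**2 - 7*k - 5).
A = 3*k + 3, B = 1, C = k**2 - 7*k/3 - 5/3.
Need (3*k + 3)·f(k+1) − (1)·f(k) = k**2 - 7*k/3 - 5/3.
Degrees (1,0,2) ⇒ d ≤ 1.
Solve for f: f(k) = (k - 4)/3 (degree 1 ≤ 1).
Get s_k = R·t_k = 3**k*(k - 4)*factorial(k) with R(k) = B(k−1)f(k)/C(k) = (k - 4)/(3*k**2 - 7*k - 5).
Δs = 3**k*(3*k**2 - 7*k - 5)*factorial(k), as required.
Σ_(k=2)^n t_k = s_(n+1) − s_(2) = (3**(n + 1)*(n - 3)*factorial(n + 1)) − (-36), i.e. 3*3**n*n**2*factorial(n) - 6*3**n*n*factorial(n) - 9*3**n*factorial(n) + 36.

S(n) = 3*3**n*n**2*factorial(n) - 6*3**n*n*factorial(n) - 9*3**n*factorial(n) + 36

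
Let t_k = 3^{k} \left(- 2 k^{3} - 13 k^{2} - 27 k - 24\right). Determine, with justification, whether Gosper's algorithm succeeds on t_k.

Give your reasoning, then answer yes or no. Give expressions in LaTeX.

Step 1: r(k) = 3*(2*k**3 + 19*k**2 + 59*k + 66)/(2*k**3 + 13*k**2 + 27*k + 24).
So A=3 and B=1, with C=k**3 + 13*k**2/2 + 27*k/2 + 12.
Key eq: (3)·f(k+1) = (1)·f(k) + (k**3 + 13*k**2/2 + 27*k/2 + 12).
d = 3 from the (0,0,3) case.
Solve for f: f(k) = (k**3 + 2*k**2 + 3*k + 3)/2 (degree 3 ≤ 3).
So s_k = (B(k−1)f/C)·t_k = ((k**3 + 2*k**2 + 3*k + 3)/(2*k**3 + 13*k**2 + 27*k + 24))·t_k = 3**k*(-k**3 - 2*k**2 - 3*k - 3).
Verify: 3**k*(-2*k**3 - 13*k**2 - 27*k - 24) matches t_k.

Yes. s_k = 3^{k} \left(- k^{3} - 2 k^{2} - 3 k - 3\right).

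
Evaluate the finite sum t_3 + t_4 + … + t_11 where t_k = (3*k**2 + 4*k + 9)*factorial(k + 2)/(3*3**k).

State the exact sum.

r(k) = (k + 3)*(4*k + 3*(k + 1)**2 + 13)/(3*(3*k**2 + 4*k + 9)) after simplifying.
Gosper form: A/B · C(k+1)/C(k) with A=k/3 + 1, B=1, C=k**2 + 4*k/3 + 3.
Set up (k/3 + 1)·f(k+1) − (1)·f(k) − (k**2 + 4*k/3 + 3) = 0.
From deg A=1, deg B=0, deg C=2: d=1.
Solving with deg f ≤ 1: f(k) = 3*k + 1.
R(k) = B(k−1)·f(k)/C(k) = 3*(3*k + 1)/(3*k**2 + 4*k + 9); s_k = R·t_k = (3*k + 1)*factorial(k + 2)/3**k.
Check: Δs_k = (3*k**2 + 4*k + 9)*factorial(k + 2)/(3*3**k). ✓
Σ_(k=3)^(11) t_k = s_(12) − s_(3) = 13274060800/2187 − (400/9) = 13273963600/2187.

Σ = 13273963600/2187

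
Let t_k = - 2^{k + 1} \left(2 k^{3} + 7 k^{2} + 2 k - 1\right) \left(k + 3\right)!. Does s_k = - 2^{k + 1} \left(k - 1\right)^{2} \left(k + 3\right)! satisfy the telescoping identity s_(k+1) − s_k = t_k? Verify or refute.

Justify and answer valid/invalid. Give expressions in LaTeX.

s_(k+1) = -2**(k + 2)*k**2*factorial(k + 4)
s_(k+1) − s_k = -2**(k + 1)*(2*k**3 + 7*k**2 + 2*k - 1)*factorial(k + 3)
(s_(k+1) − s_k) − t_k = 0

Valid — Δs_k = t_k.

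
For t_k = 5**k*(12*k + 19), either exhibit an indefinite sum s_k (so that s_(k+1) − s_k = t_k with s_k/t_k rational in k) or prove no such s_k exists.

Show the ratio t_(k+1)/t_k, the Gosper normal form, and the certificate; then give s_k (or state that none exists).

s_k = 5**k*(3*k + 1)

t_(k+1)/t_k = 5*(12*k + 31)/(12*k + 19).
A = 5, B = 1, C = k + 19/12.
Key eq: (5)·f(k+1) = (1)·f(k) + (k + 19/12).
deg f ≤ 1 (via 0,0,1).
Coefficient equations give f(k) = (3*k + 1)/12.
Then R = B(k−1)f/C = (3*k + 1)/(12*k + 19), so s_k = R(k)·t_k = 5**k*(3*k + 1).
Check: Δs_k = 5**k*(12*k + 19). ✓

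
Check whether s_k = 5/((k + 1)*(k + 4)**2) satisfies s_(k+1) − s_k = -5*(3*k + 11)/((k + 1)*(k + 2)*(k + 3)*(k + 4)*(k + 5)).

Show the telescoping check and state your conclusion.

Invalid: residual 10*(4*k**2 + 31*k + 59)/(k**7 + 24*k**6 + 240*k**5 + 1290*k**4 + 3999*k**3 + 7086*k**2 + 6560*k + 2400) ≠ 0.

s_(k+1) = 5/((k + 2)*(k + 5)**2)
s_(k+1) − s_k = 5/((k + 2)*(k + 5)**2) - 5/((k + 1)*(k + 4)**2)
(s_(k+1) − s_k) − t_k = 10*(4*k**2 + 31*k + 59)/(k**7 + 24*k**6 + 240*k**5 + 1290*k**4 + 3999*k**3 + 7086*k**2 + 6560*k + 2400)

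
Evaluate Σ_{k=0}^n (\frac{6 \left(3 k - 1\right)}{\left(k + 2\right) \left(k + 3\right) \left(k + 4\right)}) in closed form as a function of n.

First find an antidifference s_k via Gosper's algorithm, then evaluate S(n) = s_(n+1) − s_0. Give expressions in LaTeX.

The ratio is (k + 2)*(3*k + 2)/((k + 5)*(3*k - 1)).
So A=k + 2 and B=k + 5, with C=k - 1/3.
Need (k + 2)·f(k+1) − (k + 4)·f(k) = k - 1/3.
Bound: deg f ≤ 2.
A polynomial solution: f(k) = k*(5*k - 11)/36.
Certificate R = B(k−1)f/C = k*(k + 4)*(5*k - 11)/(12*(3*k - 1)) gives s_k = k*(5*k - 11)/(2*(k + 2)*(k + 3)).
Check: Δs_k = 6*(3*k - 1)/(k**3 + 9*k**2 + 26*k + 24). ✓
Σ_(k=0)^n t_k = s_(n+1) − s_(0) = ((5*n**2 - n - 6)/(2*(n**2 + 7*n + 12))) − (0), i.e. (5*n**2 - n - 6)/(2*(n**2 + 7*n + 12)).

S(n) = \frac{5 n^{2} - n - 6}{2 \left(n^{2} + 7 n + 12\right)}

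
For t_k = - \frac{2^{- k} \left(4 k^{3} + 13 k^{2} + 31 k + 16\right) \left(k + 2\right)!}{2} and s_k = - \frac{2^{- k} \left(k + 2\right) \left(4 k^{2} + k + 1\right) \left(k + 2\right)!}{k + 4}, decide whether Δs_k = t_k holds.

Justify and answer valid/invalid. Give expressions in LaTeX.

Invalid: residual \frac{2^{- k} \left(4 k^{4} + 29 k^{3} + 75 k^{2} + 138 k + 62\right) \left(k + 2\right)!}{\left(k + 4\right) \left(k + 5\right)} ≠ 0.

s_(k+1) = -(k + 3)*(4*k**2 + 9*k + 6)*factorial(k + 3)/(2*2**k*(k + 5))
s_(k+1) − s_k = -(4*k**5 + 41*k**4 + 170*k**3 + 405*k**2 + 488*k + 196)*factorial(k + 2)/(2*2**k*(k + 4)*(k + 5))
(s_(k+1) − s_k) − t_k = (4*k**4 + 29*k**3 + 75*k**2 + 138*k + 62)*factorial(k + 2)/(2**k*(k + 4)*(k + 5))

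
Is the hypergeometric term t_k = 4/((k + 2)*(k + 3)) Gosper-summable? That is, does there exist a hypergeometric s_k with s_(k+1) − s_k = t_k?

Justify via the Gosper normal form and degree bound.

Yes. s_k = 2*k/(k + 2).

t_(k+1)/t_k = (k + 2)/(k + 4).
Gosper form: A/B · C(k+1)/C(k) with A=k + 2, B=k + 4, C=1.
Solve (k + 2)·f(k+1) − (k + 3)·f(k) = 1.
d = 1 from the (1,1,0) case.
Solving with deg f ≤ 1: f(k) = k/2.
Then R = B(k−1)f/C = k*(k + 3)/2, so s_k = R(k)·t_k = 2*k/(k + 2).
Check: Δs_k = 4/(k**2 + 5*k + 6). ✓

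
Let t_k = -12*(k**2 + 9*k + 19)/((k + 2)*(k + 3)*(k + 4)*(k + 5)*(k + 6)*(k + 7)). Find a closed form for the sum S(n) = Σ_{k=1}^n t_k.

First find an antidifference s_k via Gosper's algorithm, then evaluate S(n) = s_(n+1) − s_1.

Compute t_(k+1)/t_k: get (k + 2)*(9*k + (k + 1)**2 + 28)/((k + 8)*(k**2 + 9*k + 19)).
Factor: A=k + 2; B=k + 8; C=k**2 + 9*k + 19.
Solve (k + 2)·f(k+1) − (k + 7)·f(k) = k**2 + 9*k + 19.
d = 5 from the (1,1,2) case.
A polynomial solution: f(k) = k*(k + 3)*(k + 5)*(k**2 + 12*k + 44)/144.
Certificate R = B(k−1)f/C = k*(k + 3)*(k + 5)*(k + 7)*(k**2 + 12*k + 44)/(144*(k**2 + 9*k + 19)) gives s_k = k*(-k**2 - 12*k - 44)/(12*(k**3 + 12*k**2 + 44*k + 48)).
Δs = 12*(-k**2 - 9*k - 19)/(k**6 + 27*k**5 + 295*k**4 + 1665*k**3 + 5104*k**2 + 8028*k + 5040), as required.
Σ_(k=1)^n t_k = s_(n+1) − s_(1) = ((-n**3 - 15*n**2 - 71*n - 57)/(12*(n**3 + 15*n**2 + 71*n + 105))) − (-19/420), i.e. 4*n*(-n**2 - 15*n - 71)/(105*(n**3 + 15*n**2 + 71*n + 105)).

S(n) = 4*n*(-n**2 - 15*n - 71)/(105*(n**3 + 15*n**2 + 71*n + 105))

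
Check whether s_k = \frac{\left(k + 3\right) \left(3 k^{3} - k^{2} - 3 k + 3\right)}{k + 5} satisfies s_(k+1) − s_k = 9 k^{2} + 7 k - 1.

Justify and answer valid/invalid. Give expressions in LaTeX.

Invalid: residual \frac{2 \left(- 6 k^{3} - 53 k^{2} - 37 k + 8\right)}{k^{2} + 11 k + 30} ≠ 0.

s_(k+1) = -(k + 4)*(3*k - 3*(k + 1)**3 + (k + 1)**2)/(k + 6)
s_(k+1) − s_k = (9*k**4 + 94*k**3 + 240*k**2 + 125*k - 14)/(k**2 + 11*k + 30)
(s_(k+1) − s_k) − t_k = 2*(-6*k**3 - 53*k**2 - 37*k + 8)/(k**2 + 11*k + 30)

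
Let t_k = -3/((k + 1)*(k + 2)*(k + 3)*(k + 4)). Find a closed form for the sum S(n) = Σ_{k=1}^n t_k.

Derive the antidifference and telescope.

S(n) = n*(-n**2 - 9*n - 26)/(24*(n**3 + 9*n**2 + 26*n + 24))

Compute t_(k+1)/t_k: get (k + 1)/(k + 5).
Factor: A=k + 1; B=k + 5; C=1.
Key eq: (k + 1)·f(k+1) = (k + 4)·f(k) + (1).
deg f ≤ 3 (via 1,1,0).
Coefficient equations give f(k) = k*(k**2 + 6*k + 11)/18.
So s_k = (B(k−1)f/C)·t_k = (k*(k + 4)*(k**2 + 6*k + 11)/18)·t_k = k*(-k**2 - 6*k - 11)/(6*(k + 1)*(k + 2)*(k + 3)).
s_(k+1) − s_k = -3/(k**4 + 10*k**3 + 35*k**2 + 50*k + 24) = t_k.
s_(n+1) = (-n**3 - 9*n**2 - 26*n - 18)/(6*(n**3 + 9*n**2 + 26*n + 24)) and s_(1) = -1/8, so S(n) = n*(-n**2 - 9*n - 26)/(24*(n**3 + 9*n**2 + 26*n + 24)).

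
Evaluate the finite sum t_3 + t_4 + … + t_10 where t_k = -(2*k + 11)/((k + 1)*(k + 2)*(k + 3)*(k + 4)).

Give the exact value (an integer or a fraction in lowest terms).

Σ = -281/5460

Ratio r(k) = (k + 1)*(2*k + 13)/((k + 5)*(2*k + 11)).
Normal form (A,B,C) = (k + 1, k + 5, k + 11/2).
Key eq: (k + 1)·f(k+1) = (k + 4)·f(k) + (k + 11/2).
From deg A=1, deg B=1, deg C=1: d=3.
A polynomial solution: f(k) = k*(2*k**2 + 12*k + 19)/6.
Get s_k = R·t_k = k*(-2*k**2 - 12*k - 19)/(3*(k + 1)*(k + 2)*(k + 3)) with R(k) = B(k−1)f(k)/C(k) = k*(k + 4)*(2*k**2 + 12*k + 19)/(3*(2*k + 11)).
Verify: (-2*k - 11)/(k**4 + 10*k**3 + 35*k**2 + 50*k + 24) matches t_k.
Sum = s_(11) − s_(3); s_(11) = -1441/2184, s_(3) = -73/120 ⇒ -281/5460.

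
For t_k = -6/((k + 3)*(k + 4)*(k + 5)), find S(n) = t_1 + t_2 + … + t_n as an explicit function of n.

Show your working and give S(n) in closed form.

S(n) = 3*n*(-n - 9)/(20*(n**2 + 9*n + 20))

Compute t_(k+1)/t_k: get (k + 3)/(k + 6).
So A=k + 3 and B=k + 6, with C=1.
Solve (k + 3)·f(k+1) − (k + 5)·f(k) = 1.
deg f ≤ 2 (via 1,1,0).
Coefficient equations give f(k) = k*(k + 7)/24.
Certificate R = B(k−1)f/C = k*(k + 5)*(k + 7)/24 gives s_k = k*(-k - 7)/(4*(k + 3)*(k + 4)).
Check: Δs_k = -6/(k**3 + 12*k**2 + 47*k + 60). ✓
Σ_(k=1)^n t_k = s_(n+1) − s_(1) = ((-n**2 - 9*n - 8)/(4*(n**2 + 9*n + 20))) − (-1/10), i.e. 3*n*(-n - 9)/(20*(n**2 + 9*n + 20)).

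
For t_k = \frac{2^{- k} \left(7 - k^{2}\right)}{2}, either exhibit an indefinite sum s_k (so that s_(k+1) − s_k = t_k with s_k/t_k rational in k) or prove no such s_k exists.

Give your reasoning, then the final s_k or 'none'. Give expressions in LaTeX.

s_k = 2^{- k} \left(k^{2} + 2 k - 4\right)

The ratio is ((k + 1)**2 - 7)/(2*(k**2 - 7)).
Gosper form: A/B · C(k+1)/C(k) with A=1/2, B=1, C=k**2 - 7.
Solve (1/2)·f(k+1) − (1)·f(k) = k**2 - 7.
deg f ≤ 2 (via 0,0,2).
Match coefficients ⇒ f(k) = -2*(k**2 + 2*k - 4).
Then R = B(k−1)f/C = -2*(k**2 + 2*k - 4)/(k**2 - 7), so s_k = R(k)·t_k = (k**2 + 2*k - 4)/2**k.
Δs = (7 - k**2)/(2*2**k), as required.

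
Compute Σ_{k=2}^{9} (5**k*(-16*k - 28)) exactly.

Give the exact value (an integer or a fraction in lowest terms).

Σ = -410156000

Step 1: r(k) = 5*(4*k + 11)/(4*k + 7).
Gosper form: A/B · C(k+1)/C(k) with A=5, B=1, C=k + 7/4.
Solve (5)·f(k+1) − (1)·f(k) = k + 7/4.
d = 1 from the (0,0,1) case.
A polynomial solution: f(k) = (2*k + 1)/8.
So s_k = (B(k−1)f/C)·t_k = ((2*k + 1)/(2*(4*k + 7)))·t_k = 5**k*(-4*k - 2).
Check: Δs_k = 5**k*(-16*k - 28). ✓
Σ_(k=2)^(9) t_k = s_(10) − s_(2) = -410156250 − (-250) = -410156000.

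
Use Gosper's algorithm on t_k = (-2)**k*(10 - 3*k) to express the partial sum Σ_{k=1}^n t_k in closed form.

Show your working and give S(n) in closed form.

The ratio is 2*(7 - 3*k)/(3*k - 10).
Take A(k)=-2, B(k)=1, C(k)=k - 10/3.
Need (-2)·f(k+1) − (1)·f(k) = k - 10/3.
From deg A=0, deg B=0, deg C=1: d=1.
A polynomial solution: f(k) = -(k - 4)/3.
R(k) = B(k−1)·f(k)/C(k) = -(k - 4)/(3*k - 10); s_k = R·t_k = (-2)**k*(k - 4).
s_(k+1) − s_k = (-2)**k*(10 - 3*k) = t_k.
Σ_(k=1)^n t_k = s_(n+1) − s_(1) = ((-2)**(n + 1)*(n - 3)) − (6), i.e. -2*(-2)**n*n + 6*(-2)**n - 6.

S(n) = -2*(-2)**n*n + 6*(-2)**n - 6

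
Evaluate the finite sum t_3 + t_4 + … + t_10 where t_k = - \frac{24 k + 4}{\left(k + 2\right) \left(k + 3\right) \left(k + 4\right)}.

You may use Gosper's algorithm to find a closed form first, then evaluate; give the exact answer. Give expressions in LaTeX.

t_(k+1)/t_k = (k + 2)*(6*k + 7)/((k + 5)*(6*k + 1)).
So A=k + 2 and B=k + 5, with C=k + 1/6.
Key eq: (k + 2)·f(k+1) = (k + 4)·f(k) + (k + 1/6).
deg f ≤ 2 (via 1,1,1).
Solving with deg f ≤ 2: f(k) = k*(13*k - 7)/72.
So s_k = (B(k−1)f/C)·t_k = (k*(k + 4)*(13*k - 7)/(12*(6*k + 1)))·t_k = -k*(13*k - 7)/(3*(k + 2)*(k + 3)).
Δs = 4*(-6*k - 1)/(k**3 + 9*k**2 + 26*k + 24), as required.
Telescoping: Σ = s_(11) − s_(3) = -748/273 − (-16/15) = -2284/1365.

Σ = -2284/1365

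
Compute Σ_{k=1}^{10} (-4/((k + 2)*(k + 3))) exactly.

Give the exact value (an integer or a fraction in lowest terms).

Σ = -40/39

Step 1: r(k) = (k + 2)/(k + 4).
Gosper form: A/B · C(k+1)/C(k) with A=k + 2, B=k + 4, C=1.
Set up (k + 2)·f(k+1) − (k + 3)·f(k) − (1) = 0.
Degrees (1,1,0) ⇒ d ≤ 1.
Solve for f: f(k) = k/2 (degree 1 ≤ 1).
Then R = B(k−1)f/C = k*(k + 3)/2, so s_k = R(k)·t_k = -2*k/(k + 2).
Check: Δs_k = -4/(k**2 + 5*k + 6). ✓
Σ_(k=1)^(10) t_k = s_(11) − s_(1) = -22/13 − (-2/3) = -40/39.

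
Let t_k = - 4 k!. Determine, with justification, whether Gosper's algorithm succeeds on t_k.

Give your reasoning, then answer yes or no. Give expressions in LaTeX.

No; the degree bound rules out any f.

Step 1: r(k) = k + 1.
A = k + 1, B = 1, C = 1.
Key eq: (k + 1)·f(k+1) = (1)·f(k) + (1).
Degrees (1,0,0) ⇒ d ≤ -1.
Bound -1 < 0, so the key equation has no polynomial solution.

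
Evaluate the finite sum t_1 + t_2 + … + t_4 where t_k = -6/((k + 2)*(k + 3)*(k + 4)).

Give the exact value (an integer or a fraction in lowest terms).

Σ = -11/56

Compute t_(k+1)/t_k: get (k + 2)/(k + 5).
So A=k + 2 and B=k + 5, with C=1.
Set up (k + 2)·f(k+1) − (k + 4)·f(k) − (1) = 0.
Bound: deg f ≤ 2.
Coefficient equations give f(k) = k*(k + 5)/12.
Get s_k = R·t_k = k*(-k - 5)/(2*(k + 2)*(k + 3)) with R(k) = B(k−1)f(k)/C(k) = k*(k + 4)*(k + 5)/12.
s_(k+1) − s_k = -6/(k**3 + 9*k**2 + 26*k + 24) = t_k.
Telescoping: Σ = s_(5) − s_(1) = -25/56 − (-1/4) = -11/56.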